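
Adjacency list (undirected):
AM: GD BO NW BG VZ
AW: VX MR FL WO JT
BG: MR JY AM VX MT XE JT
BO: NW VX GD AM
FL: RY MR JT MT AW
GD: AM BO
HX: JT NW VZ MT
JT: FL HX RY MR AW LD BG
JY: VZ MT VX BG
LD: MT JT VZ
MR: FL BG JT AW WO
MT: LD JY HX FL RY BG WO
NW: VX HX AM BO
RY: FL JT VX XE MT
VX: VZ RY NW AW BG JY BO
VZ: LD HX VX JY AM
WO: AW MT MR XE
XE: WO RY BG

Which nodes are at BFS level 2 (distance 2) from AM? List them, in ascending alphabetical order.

HX, JT, JY, LD, MR, MT, VX, XE

Level 0: AM
Level 1: BG, BO, GD, NW, VZ
Level 2: HX, JT, JY, LD, MR, MT, VX, XE
Level 3: AW, FL, RY, WO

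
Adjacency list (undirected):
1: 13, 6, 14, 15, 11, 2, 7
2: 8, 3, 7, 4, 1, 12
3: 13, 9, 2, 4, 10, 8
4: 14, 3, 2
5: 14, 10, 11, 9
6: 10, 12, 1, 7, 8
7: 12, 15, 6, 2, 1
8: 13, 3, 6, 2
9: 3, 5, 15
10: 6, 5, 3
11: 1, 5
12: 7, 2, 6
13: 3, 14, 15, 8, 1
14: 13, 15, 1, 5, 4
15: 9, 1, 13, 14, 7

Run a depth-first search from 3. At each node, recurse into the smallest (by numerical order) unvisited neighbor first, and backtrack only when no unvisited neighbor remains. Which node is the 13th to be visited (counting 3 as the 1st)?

Visit 3
3 → 2
2 → 1
1 → 6
6 → 7
7 → 12
7 → 15
15 → 9
9 → 5
5 → 10
5 → 11
5 → 14
14 → 4
14 → 13
13 → 8

Visit order: 3, 2, 1, 6, 7, 12, 15, 9, 5, 10, 11, 14, 4, 13, 8

4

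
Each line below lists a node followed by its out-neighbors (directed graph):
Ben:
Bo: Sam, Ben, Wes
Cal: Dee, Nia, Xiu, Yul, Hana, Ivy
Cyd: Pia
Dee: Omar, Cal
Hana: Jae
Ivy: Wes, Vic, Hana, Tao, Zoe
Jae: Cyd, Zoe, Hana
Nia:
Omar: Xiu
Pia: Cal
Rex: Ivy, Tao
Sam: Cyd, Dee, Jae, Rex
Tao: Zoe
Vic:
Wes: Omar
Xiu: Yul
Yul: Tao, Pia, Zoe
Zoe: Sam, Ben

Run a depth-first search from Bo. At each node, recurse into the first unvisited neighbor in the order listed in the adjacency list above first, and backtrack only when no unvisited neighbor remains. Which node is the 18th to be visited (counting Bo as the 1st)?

Vic

Visit Bo
Bo → Sam
Sam → Cyd
Cyd → Pia
Pia → Cal
Cal → Dee
Dee → Omar
Omar → Xiu
Xiu → Yul
Yul → Tao
Tao → Zoe
Zoe → Ben
Cal → Nia
Cal → Hana
Hana → Jae
Cal → Ivy
Ivy → Wes
Ivy → Vic
Sam → Rex

Visit order: Bo, Sam, Cyd, Pia, Cal, Dee, Omar, Xiu, Yul, Tao, Zoe, Ben, Nia, Hana, Jae, Ivy, Wes, Vic, Rex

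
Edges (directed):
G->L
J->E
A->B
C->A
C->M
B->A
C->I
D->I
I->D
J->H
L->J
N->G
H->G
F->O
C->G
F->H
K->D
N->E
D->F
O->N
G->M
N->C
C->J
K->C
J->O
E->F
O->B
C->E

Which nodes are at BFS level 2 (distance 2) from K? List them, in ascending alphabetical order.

A, E, F, G, I, J, M

Level 0: K
Level 1: C, D
Level 2: A, E, F, G, I, J, M
Level 3: B, H, L, O
Level 4: N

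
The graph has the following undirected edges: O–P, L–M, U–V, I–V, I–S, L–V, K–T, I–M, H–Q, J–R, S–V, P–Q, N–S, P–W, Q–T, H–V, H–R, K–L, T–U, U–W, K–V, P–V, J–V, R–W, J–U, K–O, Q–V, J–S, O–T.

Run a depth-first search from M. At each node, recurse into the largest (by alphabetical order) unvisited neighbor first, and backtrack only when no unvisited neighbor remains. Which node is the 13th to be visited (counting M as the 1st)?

T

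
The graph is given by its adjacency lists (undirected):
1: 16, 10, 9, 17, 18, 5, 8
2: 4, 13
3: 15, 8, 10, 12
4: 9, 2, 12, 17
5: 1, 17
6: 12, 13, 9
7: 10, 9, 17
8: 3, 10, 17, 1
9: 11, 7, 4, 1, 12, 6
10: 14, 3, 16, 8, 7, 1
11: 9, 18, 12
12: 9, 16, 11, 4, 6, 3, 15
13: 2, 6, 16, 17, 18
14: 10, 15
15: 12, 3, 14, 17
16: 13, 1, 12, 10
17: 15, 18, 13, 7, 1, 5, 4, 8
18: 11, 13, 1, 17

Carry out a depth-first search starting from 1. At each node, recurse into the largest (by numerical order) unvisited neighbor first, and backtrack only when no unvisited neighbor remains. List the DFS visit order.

Visit 1
1 → 18
18 → 17
17 → 15
15 → 14
14 → 10
10 → 16
16 → 13
13 → 6
6 → 12
12 → 11
11 → 9
9 → 7
9 → 4
4 → 2
12 → 3
3 → 8
17 → 5

1 18 17 15 14 10 16 13 6 12 11 9 7 4 2 3 8 5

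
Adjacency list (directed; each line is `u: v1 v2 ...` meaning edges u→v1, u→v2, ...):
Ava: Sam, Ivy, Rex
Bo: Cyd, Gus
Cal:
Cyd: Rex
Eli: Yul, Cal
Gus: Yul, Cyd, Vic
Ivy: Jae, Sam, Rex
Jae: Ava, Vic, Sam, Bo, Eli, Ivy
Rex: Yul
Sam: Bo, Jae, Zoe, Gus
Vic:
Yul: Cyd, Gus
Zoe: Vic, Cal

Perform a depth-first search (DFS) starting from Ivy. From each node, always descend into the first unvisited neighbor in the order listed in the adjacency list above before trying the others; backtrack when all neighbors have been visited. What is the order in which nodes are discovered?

Visit Ivy
Ivy → Jae
Jae → Ava
Ava → Sam
Sam → Bo
Bo → Cyd
Cyd → Rex
Rex → Yul
Yul → Gus
Gus → Vic
Sam → Zoe
Zoe → Cal
Jae → Eli

Ivy Jae Ava Sam Bo Cyd Rex Yul Gus Vic Zoe Cal Eli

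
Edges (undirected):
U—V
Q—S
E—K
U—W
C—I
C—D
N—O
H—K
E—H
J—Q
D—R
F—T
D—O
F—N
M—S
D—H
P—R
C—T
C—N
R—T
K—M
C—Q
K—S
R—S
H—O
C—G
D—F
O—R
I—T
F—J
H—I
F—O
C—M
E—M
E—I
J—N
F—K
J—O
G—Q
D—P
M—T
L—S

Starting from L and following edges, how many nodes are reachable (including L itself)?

BFS from L visits: L, S, R, Q, M, K, T, P, O, D, J, G, C, E, H, F, I, N
Reachable nodes: 18 of 21 total.

18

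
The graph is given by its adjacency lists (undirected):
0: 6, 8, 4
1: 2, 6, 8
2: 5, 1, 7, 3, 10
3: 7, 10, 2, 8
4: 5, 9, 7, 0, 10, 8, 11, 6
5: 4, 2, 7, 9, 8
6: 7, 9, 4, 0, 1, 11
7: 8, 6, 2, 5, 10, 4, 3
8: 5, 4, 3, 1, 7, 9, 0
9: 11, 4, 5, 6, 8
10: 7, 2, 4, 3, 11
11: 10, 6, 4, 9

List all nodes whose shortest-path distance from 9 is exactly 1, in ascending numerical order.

4, 5, 6, 8, 11

Level 0: 9
Level 1: 4, 5, 6, 8, 11
Level 2: 0, 1, 2, 3, 7, 10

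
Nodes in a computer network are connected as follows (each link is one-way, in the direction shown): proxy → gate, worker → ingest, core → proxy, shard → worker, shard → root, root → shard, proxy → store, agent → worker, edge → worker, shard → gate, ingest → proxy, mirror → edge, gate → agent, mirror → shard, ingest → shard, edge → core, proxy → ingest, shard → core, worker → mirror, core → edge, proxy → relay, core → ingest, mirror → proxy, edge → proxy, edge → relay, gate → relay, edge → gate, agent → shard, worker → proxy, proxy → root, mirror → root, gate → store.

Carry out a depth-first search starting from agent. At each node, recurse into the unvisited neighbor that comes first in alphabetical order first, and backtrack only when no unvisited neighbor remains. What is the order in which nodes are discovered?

agent, shard, core, edge, gate, relay, store, proxy, ingest, root, worker, mirror

Visit agent
agent → shard
shard → core
core → edge
edge → gate
gate → relay
gate → store
edge → proxy
proxy → ingest
proxy → root
edge → worker
worker → mirror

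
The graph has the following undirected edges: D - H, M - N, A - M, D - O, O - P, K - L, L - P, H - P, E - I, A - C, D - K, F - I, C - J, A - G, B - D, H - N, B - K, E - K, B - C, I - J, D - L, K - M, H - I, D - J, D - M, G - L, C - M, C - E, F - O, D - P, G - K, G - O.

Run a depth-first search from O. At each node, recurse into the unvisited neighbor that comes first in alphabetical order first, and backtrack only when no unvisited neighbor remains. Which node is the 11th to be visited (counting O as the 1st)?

H

Visit O
O → D
D → B
B → C
C → A
A → G
G → K
K → E
E → I
I → F
I → H
H → N
N → M
H → P
P → L
I → J

Visit order: O, D, B, C, A, G, K, E, I, F, H, N, M, P, L, J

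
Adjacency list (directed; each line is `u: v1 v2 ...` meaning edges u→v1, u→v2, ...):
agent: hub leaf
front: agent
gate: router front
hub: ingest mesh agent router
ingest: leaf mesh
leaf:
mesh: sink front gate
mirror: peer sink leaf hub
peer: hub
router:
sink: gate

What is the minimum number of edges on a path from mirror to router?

Level 0: mirror
Level 1: hub, leaf, peer, sink
Level 2: agent, gate, ingest, mesh, router
Level 3: front
router first appears at level 2.

2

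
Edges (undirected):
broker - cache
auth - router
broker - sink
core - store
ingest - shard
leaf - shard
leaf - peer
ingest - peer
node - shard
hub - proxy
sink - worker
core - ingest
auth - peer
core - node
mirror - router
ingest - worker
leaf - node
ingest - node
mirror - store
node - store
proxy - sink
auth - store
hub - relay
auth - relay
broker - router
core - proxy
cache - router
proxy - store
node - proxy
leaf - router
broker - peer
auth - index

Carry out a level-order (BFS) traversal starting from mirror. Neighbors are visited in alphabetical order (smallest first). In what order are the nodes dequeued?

mirror, router, store, auth, broker, cache, leaf, core, node, proxy, index, peer, relay, sink, shard, ingest, hub, worker

Visit mirror; enqueue router, store → queue [router, store]
Visit router; enqueue auth, broker, cache, leaf → queue [store, auth, broker, cache, leaf]
Visit store; enqueue core, node, proxy → queue [auth, broker, cache, leaf, core, node, proxy]
Visit auth; enqueue index, peer, relay → queue [broker, cache, leaf, core, node, proxy, index, peer, relay]
Visit broker; enqueue sink → queue [cache, leaf, core, node, proxy, index, peer, relay, sink]
Visit cache → queue [leaf, core, node, proxy, index, peer, relay, sink]
Visit leaf; enqueue shard → queue [core, node, proxy, index, peer, relay, sink, shard]
Visit core; enqueue ingest → queue [node, proxy, index, peer, relay, sink, shard, ingest]
Visit node → queue [proxy, index, peer, relay, sink, shard, ingest]
Visit proxy; enqueue hub → queue [index, peer, relay, sink, shard, ingest, hub]
Visit index → queue [peer, relay, sink, shard, ingest, hub]
Visit peer → queue [relay, sink, shard, ingest, hub]
Visit relay → queue [sink, shard, ingest, hub]
Visit sink; enqueue worker → queue [shard, ingest, hub, worker]
Visit shard → queue [ingest, hub, worker]
Visit ingest → queue [hub, worker]
Visit hub → queue [worker]
Visit worker → queue []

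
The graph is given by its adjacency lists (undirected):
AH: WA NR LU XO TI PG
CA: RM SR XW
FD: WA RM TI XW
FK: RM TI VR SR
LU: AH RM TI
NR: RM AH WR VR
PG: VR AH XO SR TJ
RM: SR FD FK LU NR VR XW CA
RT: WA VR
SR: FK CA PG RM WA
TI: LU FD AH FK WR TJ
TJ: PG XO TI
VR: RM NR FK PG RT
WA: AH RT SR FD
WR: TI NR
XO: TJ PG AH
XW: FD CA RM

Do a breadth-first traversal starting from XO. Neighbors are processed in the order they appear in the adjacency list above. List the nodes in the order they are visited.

Visit XO; enqueue TJ, PG, AH → queue [TJ, PG, AH]
Visit TJ; enqueue TI → queue [PG, AH, TI]
Visit PG; enqueue VR, SR → queue [AH, TI, VR, SR]
Visit AH; enqueue WA, NR, LU → queue [TI, VR, SR, WA, NR, LU]
Visit TI; enqueue FD, FK, WR → queue [VR, SR, WA, NR, LU, FD, FK, WR]
Visit VR; enqueue RM, RT → queue [SR, WA, NR, LU, FD, FK, WR, RM, RT]
Visit SR; enqueue CA → queue [WA, NR, LU, FD, FK, WR, RM, RT, CA]
Visit WA → queue [NR, LU, FD, FK, WR, RM, RT, CA]
Visit NR → queue [LU, FD, FK, WR, RM, RT, CA]
Visit LU → queue [FD, FK, WR, RM, RT, CA]
Visit FD; enqueue XW → queue [FK, WR, RM, RT, CA, XW]
Visit FK → queue [WR, RM, RT, CA, XW]
Visit WR → queue [RM, RT, CA, XW]
Visit RM → queue [RT, CA, XW]
Visit RT → queue [CA, XW]
Visit CA → queue [XW]
Visit XW → queue []

XO -> TJ -> PG -> AH -> TI -> VR -> SR -> WA -> NR -> LU -> FD -> FK -> WR -> RM -> RT -> CA -> XW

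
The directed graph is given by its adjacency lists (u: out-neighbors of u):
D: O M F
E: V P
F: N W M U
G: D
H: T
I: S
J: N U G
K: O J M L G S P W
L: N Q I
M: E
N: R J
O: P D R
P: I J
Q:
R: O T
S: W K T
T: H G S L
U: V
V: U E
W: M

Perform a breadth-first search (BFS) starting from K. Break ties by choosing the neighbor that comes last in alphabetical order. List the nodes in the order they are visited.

K -> W -> S -> P -> O -> M -> L -> J -> G -> T -> I -> R -> D -> E -> Q -> N -> U -> H -> F -> V

Visit K; enqueue W, S, P, O, M, L, J, G → queue [W, S, P, O, M, L, J, G]
Visit W → queue [S, P, O, M, L, J, G]
Visit S; enqueue T → queue [P, O, M, L, J, G, T]
Visit P; enqueue I → queue [O, M, L, J, G, T, I]
Visit O; enqueue R, D → queue [M, L, J, G, T, I, R, D]
Visit M; enqueue E → queue [L, J, G, T, I, R, D, E]
Visit L; enqueue Q, N → queue [J, G, T, I, R, D, E, Q, N]
Visit J; enqueue U → queue [G, T, I, R, D, E, Q, N, U]
Visit G → queue [T, I, R, D, E, Q, N, U]
Visit T; enqueue H → queue [I, R, D, E, Q, N, U, H]
Visit I → queue [R, D, E, Q, N, U, H]
Visit R → queue [D, E, Q, N, U, H]
Visit D; enqueue F → queue [E, Q, N, U, H, F]
Visit E; enqueue V → queue [Q, N, U, H, F, V]
Visit Q → queue [N, U, H, F, V]
Visit N → queue [U, H, F, V]
Visit U → queue [H, F, V]
Visit H → queue [F, V]
Visit F → queue [V]
Visit V → queue []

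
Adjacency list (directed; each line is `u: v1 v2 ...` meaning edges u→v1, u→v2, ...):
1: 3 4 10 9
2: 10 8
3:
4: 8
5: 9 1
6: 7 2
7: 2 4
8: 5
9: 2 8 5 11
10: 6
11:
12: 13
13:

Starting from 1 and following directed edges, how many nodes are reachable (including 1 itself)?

BFS from 1 visits: 1, 3, 4, 9, 10, 8, 2, 5, 11, 6, 7
Reachable nodes: 11 of 13 total.

11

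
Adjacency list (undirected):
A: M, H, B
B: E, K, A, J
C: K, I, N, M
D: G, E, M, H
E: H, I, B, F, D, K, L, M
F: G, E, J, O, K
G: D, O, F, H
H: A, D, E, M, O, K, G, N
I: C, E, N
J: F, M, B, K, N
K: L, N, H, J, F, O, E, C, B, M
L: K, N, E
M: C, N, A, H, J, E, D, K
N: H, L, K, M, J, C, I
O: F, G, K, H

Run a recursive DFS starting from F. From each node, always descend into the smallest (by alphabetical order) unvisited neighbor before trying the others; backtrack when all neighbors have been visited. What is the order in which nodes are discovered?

Visit F
F → E
E → B
B → A
A → H
H → D
D → G
G → O
O → K
K → C
C → I
I → N
N → J
J → M
N → L

F E B A H D G O K C I N J M L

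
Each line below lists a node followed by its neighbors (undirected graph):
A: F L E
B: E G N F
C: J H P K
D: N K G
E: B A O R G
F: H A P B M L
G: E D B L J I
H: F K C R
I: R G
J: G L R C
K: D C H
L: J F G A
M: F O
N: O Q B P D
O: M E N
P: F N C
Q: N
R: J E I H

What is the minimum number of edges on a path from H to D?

2

Level 0: H
Level 1: C, F, K, R
Level 2: A, B, D, E, I, J, L, M, P
Level 3: G, N, O
Level 4: Q
D first appears at level 2.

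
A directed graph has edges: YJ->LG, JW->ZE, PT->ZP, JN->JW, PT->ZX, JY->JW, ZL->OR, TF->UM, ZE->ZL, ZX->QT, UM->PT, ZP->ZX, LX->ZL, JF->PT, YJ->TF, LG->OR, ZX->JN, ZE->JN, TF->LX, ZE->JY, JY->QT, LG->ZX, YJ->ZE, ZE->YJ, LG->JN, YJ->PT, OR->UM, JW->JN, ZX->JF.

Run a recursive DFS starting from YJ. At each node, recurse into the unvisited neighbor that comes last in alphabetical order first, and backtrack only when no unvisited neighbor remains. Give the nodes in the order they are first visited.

Visit YJ
YJ → ZE
ZE → ZL
ZL → OR
OR → UM
UM → PT
PT → ZX
ZX → QT
ZX → JN
JN → JW
ZX → JF
PT → ZP
ZE → JY
YJ → TF
TF → LX
YJ → LG

YJ -> ZE -> ZL -> OR -> UM -> PT -> ZX -> QT -> JN -> JW -> JF -> ZP -> JY -> TF -> LX -> LG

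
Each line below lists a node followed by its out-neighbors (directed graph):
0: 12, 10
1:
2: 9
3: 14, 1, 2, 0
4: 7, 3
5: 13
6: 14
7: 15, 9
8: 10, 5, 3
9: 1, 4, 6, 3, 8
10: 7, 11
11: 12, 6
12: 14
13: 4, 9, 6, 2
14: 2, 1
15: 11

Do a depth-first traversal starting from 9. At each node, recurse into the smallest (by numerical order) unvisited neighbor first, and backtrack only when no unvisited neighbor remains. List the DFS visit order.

Visit 9
9 → 1
9 → 3
3 → 0
0 → 10
10 → 7
7 → 15
15 → 11
11 → 6
6 → 14
14 → 2
11 → 12
9 → 4
9 → 8
8 → 5
5 → 13

9 -> 1 -> 3 -> 0 -> 10 -> 7 -> 15 -> 11 -> 6 -> 14 -> 2 -> 12 -> 4 -> 8 -> 5 -> 13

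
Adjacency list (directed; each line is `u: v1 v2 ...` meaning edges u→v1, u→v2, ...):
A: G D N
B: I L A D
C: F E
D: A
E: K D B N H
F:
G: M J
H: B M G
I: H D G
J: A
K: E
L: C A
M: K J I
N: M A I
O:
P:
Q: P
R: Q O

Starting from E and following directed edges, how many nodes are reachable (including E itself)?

BFS from E visits: E, K, D, B, N, H, A, I, L, M, G, C, J, F
Reachable nodes: 14 of 18 total.

14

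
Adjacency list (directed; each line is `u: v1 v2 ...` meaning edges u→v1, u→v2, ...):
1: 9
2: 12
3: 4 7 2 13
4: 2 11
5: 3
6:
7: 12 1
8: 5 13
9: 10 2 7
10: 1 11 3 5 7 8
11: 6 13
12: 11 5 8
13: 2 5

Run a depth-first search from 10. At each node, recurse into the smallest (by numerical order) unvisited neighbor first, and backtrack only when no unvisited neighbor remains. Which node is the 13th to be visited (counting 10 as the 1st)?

Visit 10
10 → 1
1 → 9
9 → 2
2 → 12
12 → 5
5 → 3
3 → 4
4 → 11
11 → 6
11 → 13
3 → 7
12 → 8

Visit order: 10, 1, 9, 2, 12, 5, 3, 4, 11, 6, 13, 7, 8

8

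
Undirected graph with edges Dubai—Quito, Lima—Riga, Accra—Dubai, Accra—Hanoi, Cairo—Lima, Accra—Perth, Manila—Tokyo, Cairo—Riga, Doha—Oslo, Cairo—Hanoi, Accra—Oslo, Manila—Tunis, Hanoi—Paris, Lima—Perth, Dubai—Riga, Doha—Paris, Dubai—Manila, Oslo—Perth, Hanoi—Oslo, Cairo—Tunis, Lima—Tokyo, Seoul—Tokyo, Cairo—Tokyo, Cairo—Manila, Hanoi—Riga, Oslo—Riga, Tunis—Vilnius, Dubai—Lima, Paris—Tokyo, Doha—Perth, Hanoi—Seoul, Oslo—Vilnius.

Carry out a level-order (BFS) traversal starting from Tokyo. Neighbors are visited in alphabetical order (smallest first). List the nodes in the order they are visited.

Visit Tokyo; enqueue Cairo, Lima, Manila, Paris, Seoul → queue [Cairo, Lima, Manila, Paris, Seoul]
Visit Cairo; enqueue Hanoi, Riga, Tunis → queue [Lima, Manila, Paris, Seoul, Hanoi, Riga, Tunis]
Visit Lima; enqueue Dubai, Perth → queue [Manila, Paris, Seoul, Hanoi, Riga, Tunis, Dubai, Perth]
Visit Manila → queue [Paris, Seoul, Hanoi, Riga, Tunis, Dubai, Perth]
Visit Paris; enqueue Doha → queue [Seoul, Hanoi, Riga, Tunis, Dubai, Perth, Doha]
Visit Seoul → queue [Hanoi, Riga, Tunis, Dubai, Perth, Doha]
Visit Hanoi; enqueue Accra, Oslo → queue [Riga, Tunis, Dubai, Perth, Doha, Accra, Oslo]
Visit Riga → queue [Tunis, Dubai, Perth, Doha, Accra, Oslo]
Visit Tunis; enqueue Vilnius → queue [Dubai, Perth, Doha, Accra, Oslo, Vilnius]
Visit Dubai; enqueue Quito → queue [Perth, Doha, Accra, Oslo, Vilnius, Quito]
Visit Perth → queue [Doha, Accra, Oslo, Vilnius, Quito]
Visit Doha → queue [Accra, Oslo, Vilnius, Quito]
Visit Accra → queue [Oslo, Vilnius, Quito]
Visit Oslo → queue [Vilnius, Quito]
Visit Vilnius → queue [Quito]
Visit Quito → queue []

Tokyo → Cairo → Lima → Manila → Paris → Seoul → Hanoi → Riga → Tunis → Dubai → Perth → Doha → Accra → Oslo → Vilnius → Quito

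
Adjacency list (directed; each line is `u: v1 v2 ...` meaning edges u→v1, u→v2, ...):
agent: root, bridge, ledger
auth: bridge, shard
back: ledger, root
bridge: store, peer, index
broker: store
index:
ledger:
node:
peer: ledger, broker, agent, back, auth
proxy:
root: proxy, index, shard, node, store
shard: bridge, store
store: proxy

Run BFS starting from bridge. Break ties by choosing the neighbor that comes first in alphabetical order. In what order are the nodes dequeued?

Visit bridge; enqueue index, peer, store → queue [index, peer, store]
Visit index → queue [peer, store]
Visit peer; enqueue agent, auth, back, broker, ledger → queue [store, agent, auth, back, broker, ledger]
Visit store; enqueue proxy → queue [agent, auth, back, broker, ledger, proxy]
Visit agent; enqueue root → queue [auth, back, broker, ledger, proxy, root]
Visit auth; enqueue shard → queue [back, broker, ledger, proxy, root, shard]
Visit back → queue [broker, ledger, proxy, root, shard]
Visit broker → queue [ledger, proxy, root, shard]
Visit ledger → queue [proxy, root, shard]
Visit proxy → queue [root, shard]
Visit root; enqueue node → queue [shard, node]
Visit shard → queue [node]
Visit node → queue []

bridge index peer store agent auth back broker ledger proxy root shard node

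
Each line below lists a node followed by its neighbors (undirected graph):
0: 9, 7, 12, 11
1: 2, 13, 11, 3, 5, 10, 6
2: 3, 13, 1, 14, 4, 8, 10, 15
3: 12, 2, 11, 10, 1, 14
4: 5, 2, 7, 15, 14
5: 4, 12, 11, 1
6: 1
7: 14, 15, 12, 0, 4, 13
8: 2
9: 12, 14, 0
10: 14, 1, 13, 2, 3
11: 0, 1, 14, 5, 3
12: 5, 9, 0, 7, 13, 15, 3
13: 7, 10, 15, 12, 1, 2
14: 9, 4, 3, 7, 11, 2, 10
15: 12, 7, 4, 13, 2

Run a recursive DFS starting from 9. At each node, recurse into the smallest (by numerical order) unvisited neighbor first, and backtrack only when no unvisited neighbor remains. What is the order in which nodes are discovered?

9, 0, 7, 4, 2, 1, 3, 10, 13, 12, 5, 11, 14, 15, 6, 8

Visit 9
9 → 0
0 → 7
7 → 4
4 → 2
2 → 1
1 → 3
3 → 10
10 → 13
13 → 12
12 → 5
5 → 11
11 → 14
12 → 15
1 → 6
2 → 8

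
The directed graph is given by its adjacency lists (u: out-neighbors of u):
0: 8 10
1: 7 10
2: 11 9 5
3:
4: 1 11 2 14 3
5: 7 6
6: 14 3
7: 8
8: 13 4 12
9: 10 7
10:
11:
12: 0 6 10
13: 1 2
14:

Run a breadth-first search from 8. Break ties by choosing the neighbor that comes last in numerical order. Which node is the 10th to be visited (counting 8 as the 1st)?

Visit 8; enqueue 13, 12, 4 → queue [13, 12, 4]
Visit 13; enqueue 2, 1 → queue [12, 4, 2, 1]
Visit 12; enqueue 10, 6, 0 → queue [4, 2, 1, 10, 6, 0]
Visit 4; enqueue 14, 11, 3 → queue [2, 1, 10, 6, 0, 14, 11, 3]
Visit 2; enqueue 9, 5 → queue [1, 10, 6, 0, 14, 11, 3, 9, 5]
Visit 1; enqueue 7 → queue [10, 6, 0, 14, 11, 3, 9, 5, 7]
Visit 10 → queue [6, 0, 14, 11, 3, 9, 5, 7]
Visit 6 → queue [0, 14, 11, 3, 9, 5, 7]
Visit 0 → queue [14, 11, 3, 9, 5, 7]
Visit 14 → queue [11, 3, 9, 5, 7]
Visit 11 → queue [3, 9, 5, 7]
Visit 3 → queue [9, 5, 7]
Visit 9 → queue [5, 7]
Visit 5 → queue [7]
Visit 7 → queue []

Visit order: 8, 13, 12, 4, 2, 1, 10, 6, 0, 14, 11, 3, 9, 5, 7

14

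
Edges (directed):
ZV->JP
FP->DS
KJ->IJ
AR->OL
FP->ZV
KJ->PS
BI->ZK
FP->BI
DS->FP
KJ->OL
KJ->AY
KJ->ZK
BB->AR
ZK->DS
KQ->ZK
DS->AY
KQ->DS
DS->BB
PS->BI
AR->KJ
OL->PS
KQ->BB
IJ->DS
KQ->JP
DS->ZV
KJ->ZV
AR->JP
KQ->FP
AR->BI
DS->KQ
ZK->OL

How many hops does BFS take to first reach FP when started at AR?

Level 0: AR
Level 1: BI, JP, KJ, OL
Level 2: AY, IJ, PS, ZK, ZV
Level 3: DS
Level 4: BB, FP, KQ
FP first appears at level 4.

4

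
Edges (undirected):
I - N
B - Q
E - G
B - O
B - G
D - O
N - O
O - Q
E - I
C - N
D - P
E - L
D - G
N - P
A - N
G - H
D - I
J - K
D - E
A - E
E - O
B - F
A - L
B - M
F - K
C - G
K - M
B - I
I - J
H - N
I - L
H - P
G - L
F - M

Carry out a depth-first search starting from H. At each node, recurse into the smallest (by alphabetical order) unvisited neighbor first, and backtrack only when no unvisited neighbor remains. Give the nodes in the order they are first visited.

H G B F K J I D E A L N C O Q P M

Visit H
H → G
G → B
B → F
F → K
K → J
J → I
I → D
D → E
E → A
A → L
A → N
N → C
N → O
O → Q
N → P
K → M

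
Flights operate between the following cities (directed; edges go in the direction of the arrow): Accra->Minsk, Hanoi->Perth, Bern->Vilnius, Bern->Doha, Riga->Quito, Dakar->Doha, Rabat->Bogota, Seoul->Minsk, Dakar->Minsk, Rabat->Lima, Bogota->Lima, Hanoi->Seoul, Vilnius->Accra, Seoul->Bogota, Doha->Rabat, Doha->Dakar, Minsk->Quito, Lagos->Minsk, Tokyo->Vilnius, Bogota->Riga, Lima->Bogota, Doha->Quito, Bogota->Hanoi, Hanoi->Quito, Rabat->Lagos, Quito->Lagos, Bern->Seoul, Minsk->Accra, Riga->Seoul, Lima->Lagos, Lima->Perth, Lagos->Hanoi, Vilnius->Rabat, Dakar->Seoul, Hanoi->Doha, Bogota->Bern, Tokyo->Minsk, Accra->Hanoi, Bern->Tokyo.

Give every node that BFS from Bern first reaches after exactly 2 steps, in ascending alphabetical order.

Accra, Bogota, Dakar, Minsk, Quito, Rabat

Level 0: Bern
Level 1: Doha, Seoul, Tokyo, Vilnius
Level 2: Accra, Bogota, Dakar, Minsk, Quito, Rabat
Level 3: Hanoi, Lagos, Lima, Riga
Level 4: Perth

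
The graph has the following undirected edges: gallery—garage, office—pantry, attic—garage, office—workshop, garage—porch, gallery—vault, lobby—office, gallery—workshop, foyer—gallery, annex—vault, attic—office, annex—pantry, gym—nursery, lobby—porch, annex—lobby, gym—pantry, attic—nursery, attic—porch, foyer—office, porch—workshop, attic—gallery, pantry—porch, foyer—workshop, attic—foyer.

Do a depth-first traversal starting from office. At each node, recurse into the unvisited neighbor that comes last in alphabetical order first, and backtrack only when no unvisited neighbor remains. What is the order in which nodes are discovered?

Visit office
office → workshop
workshop → porch
porch → pantry
pantry → gym
gym → nursery
nursery → attic
attic → garage
garage → gallery
gallery → vault
vault → annex
annex → lobby
gallery → foyer

office workshop porch pantry gym nursery attic garage gallery vault annex lobby foyer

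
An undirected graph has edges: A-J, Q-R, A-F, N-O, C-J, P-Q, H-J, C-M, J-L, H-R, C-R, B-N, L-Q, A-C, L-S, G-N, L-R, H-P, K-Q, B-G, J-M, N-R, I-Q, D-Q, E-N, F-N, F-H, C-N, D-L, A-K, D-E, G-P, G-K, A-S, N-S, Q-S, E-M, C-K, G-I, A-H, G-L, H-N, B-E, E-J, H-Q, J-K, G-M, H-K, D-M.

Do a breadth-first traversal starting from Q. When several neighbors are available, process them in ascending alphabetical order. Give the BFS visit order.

Visit Q; enqueue D, H, I, K, L, P, R, S → queue [D, H, I, K, L, P, R, S]
Visit D; enqueue E, M → queue [H, I, K, L, P, R, S, E, M]
Visit H; enqueue A, F, J, N → queue [I, K, L, P, R, S, E, M, A, F, J, N]
Visit I; enqueue G → queue [K, L, P, R, S, E, M, A, F, J, N, G]
Visit K; enqueue C → queue [L, P, R, S, E, M, A, F, J, N, G, C]
Visit L → queue [P, R, S, E, M, A, F, J, N, G, C]
Visit P → queue [R, S, E, M, A, F, J, N, G, C]
Visit R → queue [S, E, M, A, F, J, N, G, C]
Visit S → queue [E, M, A, F, J, N, G, C]
Visit E; enqueue B → queue [M, A, F, J, N, G, C, B]
Visit M → queue [A, F, J, N, G, C, B]
Visit A → queue [F, J, N, G, C, B]
Visit F → queue [J, N, G, C, B]
Visit J → queue [N, G, C, B]
Visit N; enqueue O → queue [G, C, B, O]
Visit G → queue [C, B, O]
Visit C → queue [B, O]
Visit B → queue [O]
Visit O → queue []

Q → D → H → I → K → L → P → R → S → E → M → A → F → J → N → G → C → B → O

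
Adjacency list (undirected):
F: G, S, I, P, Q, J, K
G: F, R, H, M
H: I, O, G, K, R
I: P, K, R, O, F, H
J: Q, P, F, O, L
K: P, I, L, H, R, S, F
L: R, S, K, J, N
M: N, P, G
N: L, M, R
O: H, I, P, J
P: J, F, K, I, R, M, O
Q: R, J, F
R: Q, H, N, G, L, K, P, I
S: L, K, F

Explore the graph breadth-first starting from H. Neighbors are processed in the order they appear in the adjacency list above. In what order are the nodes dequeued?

H → I → O → G → K → R → P → F → J → M → L → S → Q → N

Visit H; enqueue I, O, G, K, R → queue [I, O, G, K, R]
Visit I; enqueue P, F → queue [O, G, K, R, P, F]
Visit O; enqueue J → queue [G, K, R, P, F, J]
Visit G; enqueue M → queue [K, R, P, F, J, M]
Visit K; enqueue L, S → queue [R, P, F, J, M, L, S]
Visit R; enqueue Q, N → queue [P, F, J, M, L, S, Q, N]
Visit P → queue [F, J, M, L, S, Q, N]
Visit F → queue [J, M, L, S, Q, N]
Visit J → queue [M, L, S, Q, N]
Visit M → queue [L, S, Q, N]
Visit L → queue [S, Q, N]
Visit S → queue [Q, N]
Visit Q → queue [N]
Visit N → queue []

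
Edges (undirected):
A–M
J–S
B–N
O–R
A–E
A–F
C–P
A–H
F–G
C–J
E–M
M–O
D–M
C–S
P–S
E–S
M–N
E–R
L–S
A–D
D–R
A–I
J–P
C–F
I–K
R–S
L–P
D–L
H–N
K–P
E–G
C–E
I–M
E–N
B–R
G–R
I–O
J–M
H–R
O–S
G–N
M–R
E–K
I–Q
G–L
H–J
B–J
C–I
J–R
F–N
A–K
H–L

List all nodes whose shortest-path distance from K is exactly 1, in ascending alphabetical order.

A, E, I, P

Level 0: K
Level 1: A, E, I, P
Level 2: C, D, F, G, H, J, L, M, N, O, Q, R, S
Level 3: B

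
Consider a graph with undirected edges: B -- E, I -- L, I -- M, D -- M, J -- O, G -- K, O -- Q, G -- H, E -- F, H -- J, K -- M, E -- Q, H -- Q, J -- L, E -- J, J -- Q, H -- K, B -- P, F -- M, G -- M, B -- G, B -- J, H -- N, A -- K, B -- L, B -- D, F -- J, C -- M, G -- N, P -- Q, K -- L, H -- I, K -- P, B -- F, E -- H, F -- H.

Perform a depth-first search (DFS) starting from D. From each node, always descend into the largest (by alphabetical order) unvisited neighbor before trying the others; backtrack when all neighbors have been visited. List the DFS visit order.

Visit D
D → M
M → K
K → P
P → Q
Q → O
O → J
J → L
L → I
I → H
H → N
N → G
G → B
B → F
F → E
K → A
M → C

D M K P Q O J L I H N G B F E A C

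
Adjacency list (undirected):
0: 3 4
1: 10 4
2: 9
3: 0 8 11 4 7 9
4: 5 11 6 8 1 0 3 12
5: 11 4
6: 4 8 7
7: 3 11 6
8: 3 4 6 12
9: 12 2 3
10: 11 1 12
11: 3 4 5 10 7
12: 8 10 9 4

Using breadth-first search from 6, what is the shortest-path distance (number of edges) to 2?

4

Level 0: 6
Level 1: 4, 7, 8
Level 2: 0, 1, 3, 5, 11, 12
Level 3: 9, 10
Level 4: 2
2 first appears at level 4.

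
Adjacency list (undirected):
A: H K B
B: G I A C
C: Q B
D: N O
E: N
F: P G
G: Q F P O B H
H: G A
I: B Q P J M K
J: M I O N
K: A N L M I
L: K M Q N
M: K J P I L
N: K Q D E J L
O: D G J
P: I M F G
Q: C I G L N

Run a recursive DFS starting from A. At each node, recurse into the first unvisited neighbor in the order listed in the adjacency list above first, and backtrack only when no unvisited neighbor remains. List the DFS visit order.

Visit A
A → H
H → G
G → Q
Q → C
C → B
B → I
I → P
P → M
M → K
K → N
N → D
D → O
O → J
N → E
N → L
P → F

A → H → G → Q → C → B → I → P → M → K → N → D → O → J → E → L → F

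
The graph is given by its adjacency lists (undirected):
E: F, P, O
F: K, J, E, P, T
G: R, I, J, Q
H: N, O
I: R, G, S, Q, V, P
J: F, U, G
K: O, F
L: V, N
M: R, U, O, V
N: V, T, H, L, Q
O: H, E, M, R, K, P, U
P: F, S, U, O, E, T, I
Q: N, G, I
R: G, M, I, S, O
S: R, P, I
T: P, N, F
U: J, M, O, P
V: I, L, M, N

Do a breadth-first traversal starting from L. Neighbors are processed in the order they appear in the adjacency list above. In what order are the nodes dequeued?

Visit L; enqueue V, N → queue [V, N]
Visit V; enqueue I, M → queue [N, I, M]
Visit N; enqueue T, H, Q → queue [I, M, T, H, Q]
Visit I; enqueue R, G, S, P → queue [M, T, H, Q, R, G, S, P]
Visit M; enqueue U, O → queue [T, H, Q, R, G, S, P, U, O]
Visit T; enqueue F → queue [H, Q, R, G, S, P, U, O, F]
Visit H → queue [Q, R, G, S, P, U, O, F]
Visit Q → queue [R, G, S, P, U, O, F]
Visit R → queue [G, S, P, U, O, F]
Visit G; enqueue J → queue [S, P, U, O, F, J]
Visit S → queue [P, U, O, F, J]
Visit P; enqueue E → queue [U, O, F, J, E]
Visit U → queue [O, F, J, E]
Visit O; enqueue K → queue [F, J, E, K]
Visit F → queue [J, E, K]
Visit J → queue [E, K]
Visit E → queue [K]
Visit K → queue []

L, V, N, I, M, T, H, Q, R, G, S, P, U, O, F, J, E, K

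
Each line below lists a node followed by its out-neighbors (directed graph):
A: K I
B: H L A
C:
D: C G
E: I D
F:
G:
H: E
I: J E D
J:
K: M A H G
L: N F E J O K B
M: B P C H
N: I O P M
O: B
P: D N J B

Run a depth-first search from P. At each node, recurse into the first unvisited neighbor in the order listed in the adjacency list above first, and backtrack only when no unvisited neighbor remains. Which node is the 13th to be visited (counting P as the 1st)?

F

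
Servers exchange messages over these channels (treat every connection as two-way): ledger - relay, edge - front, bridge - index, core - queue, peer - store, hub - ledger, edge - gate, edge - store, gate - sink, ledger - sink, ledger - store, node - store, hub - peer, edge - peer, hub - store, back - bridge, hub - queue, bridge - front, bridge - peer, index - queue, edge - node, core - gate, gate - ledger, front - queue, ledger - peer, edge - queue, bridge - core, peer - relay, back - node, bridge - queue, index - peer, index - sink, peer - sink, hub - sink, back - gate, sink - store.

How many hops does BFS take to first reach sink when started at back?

2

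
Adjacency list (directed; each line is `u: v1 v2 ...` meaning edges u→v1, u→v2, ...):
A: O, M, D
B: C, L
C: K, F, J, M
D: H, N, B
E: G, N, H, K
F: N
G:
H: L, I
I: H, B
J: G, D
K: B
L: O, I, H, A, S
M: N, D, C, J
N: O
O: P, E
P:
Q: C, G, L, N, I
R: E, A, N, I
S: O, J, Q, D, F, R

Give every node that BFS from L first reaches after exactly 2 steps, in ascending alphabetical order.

B, D, E, F, J, M, P, Q, R

Level 0: L
Level 1: A, H, I, O, S
Level 2: B, D, E, F, J, M, P, Q, R
Level 3: C, G, K, N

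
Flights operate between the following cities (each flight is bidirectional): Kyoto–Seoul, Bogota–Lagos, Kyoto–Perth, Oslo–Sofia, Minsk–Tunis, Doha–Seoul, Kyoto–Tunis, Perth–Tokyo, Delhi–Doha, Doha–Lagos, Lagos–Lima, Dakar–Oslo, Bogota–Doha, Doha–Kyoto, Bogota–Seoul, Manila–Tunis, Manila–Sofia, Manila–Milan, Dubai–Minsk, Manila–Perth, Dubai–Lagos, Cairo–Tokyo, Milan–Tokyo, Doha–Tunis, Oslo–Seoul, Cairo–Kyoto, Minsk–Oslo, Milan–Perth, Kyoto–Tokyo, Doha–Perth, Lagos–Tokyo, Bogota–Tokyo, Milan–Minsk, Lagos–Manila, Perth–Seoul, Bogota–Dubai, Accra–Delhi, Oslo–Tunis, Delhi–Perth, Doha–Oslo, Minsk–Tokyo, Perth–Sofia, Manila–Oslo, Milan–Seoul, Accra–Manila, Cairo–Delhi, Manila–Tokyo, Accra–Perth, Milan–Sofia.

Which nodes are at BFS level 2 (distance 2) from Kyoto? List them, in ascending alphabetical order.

Level 0: Kyoto
Level 1: Cairo, Doha, Perth, Seoul, Tokyo, Tunis
Level 2: Accra, Bogota, Delhi, Lagos, Manila, Milan, Minsk, Oslo, Sofia
Level 3: Dakar, Dubai, Lima

Accra, Bogota, Delhi, Lagos, Manila, Milan, Minsk, Oslo, Sofia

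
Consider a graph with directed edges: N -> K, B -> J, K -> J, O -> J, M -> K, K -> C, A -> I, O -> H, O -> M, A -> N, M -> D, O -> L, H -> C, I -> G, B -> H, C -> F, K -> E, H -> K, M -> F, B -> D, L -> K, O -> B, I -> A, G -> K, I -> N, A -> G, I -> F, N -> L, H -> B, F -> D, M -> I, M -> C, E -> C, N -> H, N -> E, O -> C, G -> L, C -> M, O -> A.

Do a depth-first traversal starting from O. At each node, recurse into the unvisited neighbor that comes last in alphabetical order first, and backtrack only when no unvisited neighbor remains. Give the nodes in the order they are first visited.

O, M, K, J, E, C, F, D, I, N, L, H, B, G, A

Visit O
O → M
M → K
K → J
K → E
E → C
C → F
F → D
M → I
I → N
N → L
N → H
H → B
I → G
I → A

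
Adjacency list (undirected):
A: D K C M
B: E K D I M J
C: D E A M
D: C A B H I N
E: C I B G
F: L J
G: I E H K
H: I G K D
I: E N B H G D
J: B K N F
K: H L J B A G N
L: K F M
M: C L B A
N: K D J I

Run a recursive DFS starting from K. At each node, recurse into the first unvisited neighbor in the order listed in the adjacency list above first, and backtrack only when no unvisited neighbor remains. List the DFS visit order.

K, H, I, E, C, D, A, M, L, F, J, B, N, G

Visit K
K → H
H → I
I → E
E → C
C → D
D → A
A → M
M → L
L → F
F → J
J → B
J → N
E → G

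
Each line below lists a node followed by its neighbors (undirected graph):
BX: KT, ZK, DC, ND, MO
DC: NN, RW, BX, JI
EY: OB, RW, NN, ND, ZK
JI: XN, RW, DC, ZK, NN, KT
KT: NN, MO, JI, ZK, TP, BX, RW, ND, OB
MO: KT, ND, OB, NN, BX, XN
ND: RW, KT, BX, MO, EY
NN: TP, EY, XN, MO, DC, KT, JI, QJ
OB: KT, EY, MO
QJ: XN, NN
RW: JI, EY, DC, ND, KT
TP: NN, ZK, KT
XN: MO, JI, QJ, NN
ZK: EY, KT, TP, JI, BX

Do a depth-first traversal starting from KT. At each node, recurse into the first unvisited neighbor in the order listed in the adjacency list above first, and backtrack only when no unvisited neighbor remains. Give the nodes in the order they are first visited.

KT -> NN -> TP -> ZK -> EY -> OB -> MO -> ND -> RW -> JI -> XN -> QJ -> DC -> BX

Visit KT
KT → NN
NN → TP
TP → ZK
ZK → EY
EY → OB
OB → MO
MO → ND
ND → RW
RW → JI
JI → XN
XN → QJ
JI → DC
DC → BX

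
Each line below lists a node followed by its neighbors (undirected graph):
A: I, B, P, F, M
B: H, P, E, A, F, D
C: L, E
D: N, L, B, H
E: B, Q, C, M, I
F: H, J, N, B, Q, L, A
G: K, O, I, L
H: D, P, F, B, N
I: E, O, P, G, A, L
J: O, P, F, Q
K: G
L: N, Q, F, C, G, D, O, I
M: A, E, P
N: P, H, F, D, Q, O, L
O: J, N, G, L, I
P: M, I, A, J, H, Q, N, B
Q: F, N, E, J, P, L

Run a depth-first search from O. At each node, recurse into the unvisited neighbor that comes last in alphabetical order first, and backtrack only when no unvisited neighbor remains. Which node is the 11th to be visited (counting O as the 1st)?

Visit O
O → N
N → Q
Q → P
P → M
M → E
E → I
I → L
L → G
G → K
L → F
F → J
F → H
H → D
D → B
B → A
L → C

Visit order: O, N, Q, P, M, E, I, L, G, K, F, J, H, D, B, A, C

F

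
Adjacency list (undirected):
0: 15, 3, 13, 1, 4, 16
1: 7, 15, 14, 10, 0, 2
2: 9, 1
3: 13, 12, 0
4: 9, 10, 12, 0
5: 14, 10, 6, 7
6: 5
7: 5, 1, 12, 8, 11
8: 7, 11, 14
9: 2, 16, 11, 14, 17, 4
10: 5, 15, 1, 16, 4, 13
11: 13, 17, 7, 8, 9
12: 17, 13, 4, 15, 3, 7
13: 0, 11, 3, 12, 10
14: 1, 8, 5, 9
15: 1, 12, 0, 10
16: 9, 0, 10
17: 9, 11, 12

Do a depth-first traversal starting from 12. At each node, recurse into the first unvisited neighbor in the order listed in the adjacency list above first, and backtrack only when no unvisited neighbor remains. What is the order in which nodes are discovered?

Visit 12
12 → 17
17 → 9
9 → 2
2 → 1
1 → 7
7 → 5
5 → 14
14 → 8
8 → 11
11 → 13
13 → 0
0 → 15
15 → 10
10 → 16
10 → 4
0 → 3
5 → 6

12, 17, 9, 2, 1, 7, 5, 14, 8, 11, 13, 0, 15, 10, 16, 4, 3, 6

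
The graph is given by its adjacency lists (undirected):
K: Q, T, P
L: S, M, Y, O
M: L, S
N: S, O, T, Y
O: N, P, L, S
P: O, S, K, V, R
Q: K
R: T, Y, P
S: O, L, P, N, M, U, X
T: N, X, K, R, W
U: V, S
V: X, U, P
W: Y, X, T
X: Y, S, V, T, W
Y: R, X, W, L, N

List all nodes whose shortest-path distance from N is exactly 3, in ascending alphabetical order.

Q, V

Level 0: N
Level 1: O, S, T, Y
Level 2: K, L, M, P, R, U, W, X
Level 3: Q, V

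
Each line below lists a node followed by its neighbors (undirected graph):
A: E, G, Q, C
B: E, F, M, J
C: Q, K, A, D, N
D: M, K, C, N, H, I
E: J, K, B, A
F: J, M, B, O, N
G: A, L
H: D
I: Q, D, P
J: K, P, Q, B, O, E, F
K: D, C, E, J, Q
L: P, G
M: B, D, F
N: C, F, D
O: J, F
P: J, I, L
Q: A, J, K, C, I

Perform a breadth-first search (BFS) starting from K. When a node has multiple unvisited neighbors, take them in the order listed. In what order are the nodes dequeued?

K → D → C → E → J → Q → M → N → H → I → A → B → P → O → F → G → L

Visit K; enqueue D, C, E, J, Q → queue [D, C, E, J, Q]
Visit D; enqueue M, N, H, I → queue [C, E, J, Q, M, N, H, I]
Visit C; enqueue A → queue [E, J, Q, M, N, H, I, A]
Visit E; enqueue B → queue [J, Q, M, N, H, I, A, B]
Visit J; enqueue P, O, F → queue [Q, M, N, H, I, A, B, P, O, F]
Visit Q → queue [M, N, H, I, A, B, P, O, F]
Visit M → queue [N, H, I, A, B, P, O, F]
Visit N → queue [H, I, A, B, P, O, F]
Visit H → queue [I, A, B, P, O, F]
Visit I → queue [A, B, P, O, F]
Visit A; enqueue G → queue [B, P, O, F, G]
Visit B → queue [P, O, F, G]
Visit P; enqueue L → queue [O, F, G, L]
Visit O → queue [F, G, L]
Visit F → queue [G, L]
Visit G → queue [L]
Visit L → queue []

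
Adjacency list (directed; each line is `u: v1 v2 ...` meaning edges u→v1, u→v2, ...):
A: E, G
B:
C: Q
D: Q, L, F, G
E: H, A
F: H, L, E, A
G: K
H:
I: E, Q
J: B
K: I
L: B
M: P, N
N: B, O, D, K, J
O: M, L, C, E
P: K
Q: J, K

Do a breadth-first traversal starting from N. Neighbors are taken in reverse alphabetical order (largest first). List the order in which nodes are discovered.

N, O, K, J, D, B, M, L, E, C, I, Q, G, F, P, H, A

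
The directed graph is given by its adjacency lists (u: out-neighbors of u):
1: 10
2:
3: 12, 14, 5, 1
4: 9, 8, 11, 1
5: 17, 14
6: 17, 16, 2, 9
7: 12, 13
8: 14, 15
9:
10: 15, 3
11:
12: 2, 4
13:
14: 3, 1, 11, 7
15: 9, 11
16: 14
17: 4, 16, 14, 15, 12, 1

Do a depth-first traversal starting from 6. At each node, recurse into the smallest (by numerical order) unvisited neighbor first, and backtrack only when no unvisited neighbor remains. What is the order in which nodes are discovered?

Visit 6
6 → 2
6 → 9
6 → 16
16 → 14
14 → 1
1 → 10
10 → 3
3 → 5
5 → 17
17 → 4
4 → 8
8 → 15
15 → 11
17 → 12
14 → 7
7 → 13

6 → 2 → 9 → 16 → 14 → 1 → 10 → 3 → 5 → 17 → 4 → 8 → 15 → 11 → 12 → 7 → 13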